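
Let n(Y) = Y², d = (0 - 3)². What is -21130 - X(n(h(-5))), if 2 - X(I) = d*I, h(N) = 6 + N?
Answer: -21123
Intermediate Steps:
d = 9 (d = (-3)² = 9)
X(I) = 2 - 9*I
-21130 - X(n(h(-5))) = -21130 - (2 - 9*(6 - 5)²) = -21130 - (2 - 9*1²) = -21130 - (2 - 9*1) = -21130 - (2 - 9) = -21130 - 1*(-7) = -21130 + 7 = -21123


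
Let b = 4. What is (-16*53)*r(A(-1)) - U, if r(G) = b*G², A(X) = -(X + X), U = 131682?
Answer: -145250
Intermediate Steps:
A(X) = -2*X
r(G) = 4*G²
(-16*53)*r(A(-1)) - U = (-16*53)*(4*(-2*(-1))²) - 1*131682 = -3392*2² - 131682 = -3392*4 - 131682 = -848*16 - 131682 = -13568 - 131682 = -145250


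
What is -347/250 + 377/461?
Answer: -65717/115250 ≈ -0.57021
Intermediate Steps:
-347/250 + 377/461 = -65717/115250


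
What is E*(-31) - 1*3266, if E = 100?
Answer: -6366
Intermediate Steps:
E*(-31) - 1*3266 = 100*(-31) - 1*3266 = -3100 - 3266 = -6366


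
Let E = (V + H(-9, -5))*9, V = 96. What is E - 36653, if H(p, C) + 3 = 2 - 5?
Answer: -35843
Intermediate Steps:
H(p, C) = -6 (H(p, C) = -3 + (2 - 5) = -3 - 3 = -6)
E = 810 (E = (96 - 6)*9 = 90*9 = 810)
E - 36653 = 810 - 36653 = -35843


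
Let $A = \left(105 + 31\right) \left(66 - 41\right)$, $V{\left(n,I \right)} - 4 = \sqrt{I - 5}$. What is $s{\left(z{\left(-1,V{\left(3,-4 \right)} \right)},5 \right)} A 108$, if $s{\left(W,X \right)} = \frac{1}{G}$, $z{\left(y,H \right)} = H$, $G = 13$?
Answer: $\frac{367200}{13} \approx 28246.0$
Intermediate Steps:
$V{\left(n,I \right)} = 4 + \sqrt{-5 + I}$ ($V{\left(n,I \right)} = 4 + \sqrt{I - 5} = 4 + \sqrt{-5 + I}$)
$s{\left(W,X \right)} = \frac{1}{13}$
$A = 3400$ ($A = 136 \cdot 25 = 3400$)
$s{\left(z{\left(-1,V{\left(3,-4 \right)} \right)},5 \right)} A 108 = \frac{1}{13} \cdot 3400 \cdot 108 = \frac{3400}{13} \cdot 108 = \frac{367200}{13}$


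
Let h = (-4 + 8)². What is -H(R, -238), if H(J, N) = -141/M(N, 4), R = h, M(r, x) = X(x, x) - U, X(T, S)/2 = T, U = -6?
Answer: 141/14 ≈ 10.071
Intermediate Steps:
X(T, S) = 2*T
h = 16 (h = 4² = 16)
M(r, x) = 6 + 2*x (M(r, x) = 2*x - 1*(-6) = 2*x + 6 = 6 + 2*x)
R = 16
H(J, N) = -141/14 (H(J, N) = -141/(6 + 2*4) = -141/(6 + 8) = -141/14)
-H(R, -238) = -1*(-141/14) = 141/14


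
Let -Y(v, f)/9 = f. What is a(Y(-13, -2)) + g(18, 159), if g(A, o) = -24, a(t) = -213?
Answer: -237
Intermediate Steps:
Y(v, f) = -9*f
a(Y(-13, -2)) + g(18, 159) = -213 - 24 = -237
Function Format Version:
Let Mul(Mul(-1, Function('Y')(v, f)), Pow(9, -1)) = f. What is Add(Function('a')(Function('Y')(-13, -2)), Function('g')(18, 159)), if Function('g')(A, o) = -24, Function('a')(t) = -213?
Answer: -237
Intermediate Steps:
Function('Y')(v, f) = Mul(-9, f)
Add(Function('a')(Function('Y')(-13, -2)), Function('g')(18, 159)) = Add(-213, -24) = -237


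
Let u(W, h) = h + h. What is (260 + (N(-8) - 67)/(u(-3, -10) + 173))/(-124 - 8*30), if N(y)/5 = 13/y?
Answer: -45377/63648 ≈ -0.71294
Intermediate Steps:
u(W, h) = 2*h
N(y) = 65/y (N(y) = 5*(13/y) = 65/y)
(260 + (N(-8) - 67)/(u(-3, -10) + 173))/(-124 - 8*30) = (260 + (65/(-8) - 67)/(2*(-10) + 173))/(-124 - 8*30) = (260 + (65*(-1/8) - 67)/(-20 + 173))/(-124 - 240) = (260 + (-65/8 - 67)/153)/(-364) = (260 - 601/8*1/153)*(-1/364) = (260 - 601/1224)*(-1/364) = (317639/1224)*(-1/364) = -45377/63648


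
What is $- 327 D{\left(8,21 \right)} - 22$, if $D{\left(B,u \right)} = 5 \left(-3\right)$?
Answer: $4883$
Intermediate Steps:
$D{\left(B,u \right)} = -15$
$- 327 D{\left(8,21 \right)} - 22 = \left(-327\right) \left(-15\right) - 22 = 4905 - 22 = 4883$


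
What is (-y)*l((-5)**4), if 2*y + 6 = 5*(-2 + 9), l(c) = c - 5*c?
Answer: 36250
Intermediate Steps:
l(c) = -4*c
y = 29/2 (y = -3 + (5*(-2 + 9))/2 = -3 + (5*7)/2 = -3 + (1/2)*35 = -3 + 35/2 = 29/2 ≈ 14.500)
(-y)*l((-5)**4) = (-1*29/2)*(-4*(-5)**4) = -(-58)*625 = -29/2*(-2500) = 36250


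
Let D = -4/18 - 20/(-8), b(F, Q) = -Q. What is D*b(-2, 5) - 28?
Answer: -709/18 ≈ -39.389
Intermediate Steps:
D = 41/18 (D = -4*1/18 - 20*(-⅛) = -2/9 + 5/2 = 41/18 ≈ 2.2778)
D*b(-2, 5) - 28 = 41*(-1*5)/18 - 28 = (41/18)*(-5) - 28 = -205/18 - 28 = -709/18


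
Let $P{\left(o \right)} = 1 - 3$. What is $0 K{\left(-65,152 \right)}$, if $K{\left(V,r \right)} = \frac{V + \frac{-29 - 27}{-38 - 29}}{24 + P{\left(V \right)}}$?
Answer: $0$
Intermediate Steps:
$P{\left(o \right)} = -2$ ($P{\left(o \right)} = 1 - 3 = -2$)
$K{\left(V,r \right)} = \frac{28}{737} + \frac{V}{22}$ ($K{\left(V,r \right)} = \frac{V + \frac{-29 - 27}{-38 - 29}}{24 - 2} = \frac{V - \frac{56}{-67}}{22} = \left(V - - \frac{56}{67}\right) \frac{1}{22} = \left(V + \frac{56}{67}\right) \frac{1}{22} = \left(\frac{56}{67} + V\right) \frac{1}{22} = \frac{28}{737} + \frac{V}{22}$)
$0 K{\left(-65,152 \right)} = 0 \left(\frac{28}{737} + \frac{1}{22} \left(-65\right)\right) = 0 \left(\frac{28}{737} - \frac{65}{22}\right) = 0 \left(- \frac{4299}{1474}\right) = 0$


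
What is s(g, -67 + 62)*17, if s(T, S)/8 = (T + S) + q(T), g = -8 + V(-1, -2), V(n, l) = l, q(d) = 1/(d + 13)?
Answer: -5984/3 ≈ -1994.7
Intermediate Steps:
q(d) = 1/(13 + d)
g = -10 (g = -8 - 2 = -10)
s(T, S) = 8*S + 8*T + 8/(13 + T) (s(T, S) = 8*((T + S) + 1/(13 + T)) = 8*((S + T) + 1/(13 + T)) = 8*(S + T + 1/(13 + T)) = 8*S + 8*T + 8/(13 + T))
s(g, -67 + 62)*17 = (8*(1 + (13 - 10)*((-67 + 62) - 10))/(13 - 10))*17 = (8*(1 + 3*(-5 - 10))/3)*17 = (8*(⅓)*(1 + 3*(-15)))*17 = (8*(⅓)*(1 - 45))*17 = (8*(⅓)*(-44))*17 = -352/3*17 = -5984/3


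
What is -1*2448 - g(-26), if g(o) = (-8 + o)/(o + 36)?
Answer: -12223/5 ≈ -2444.6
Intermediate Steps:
g(o) = (-8 + o)/(36 + o)
-1*2448 - g(-26) = -1*2448 - (-8 - 26)/(36 - 26) = -2448 - (-34)/10 = -2448 - 1*(-17/5) = -2448 + 17/5 = -12223/5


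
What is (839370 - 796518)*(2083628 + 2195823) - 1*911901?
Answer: 183382122351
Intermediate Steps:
(839370 - 796518)*(2083628 + 2195823) - 1*911901 = 42852*4279451 - 911901 = 183383034252 - 911901 = 183382122351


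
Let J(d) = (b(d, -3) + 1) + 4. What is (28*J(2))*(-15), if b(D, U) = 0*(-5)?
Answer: -2100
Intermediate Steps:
b(D, U) = 0
J(d) = 5 (J(d) = (0 + 1) + 4 = 1 + 4 = 5)
(28*J(2))*(-15) = (28*5)*(-15) = 140*(-15) = -2100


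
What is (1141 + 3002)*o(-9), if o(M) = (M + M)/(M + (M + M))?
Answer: 2762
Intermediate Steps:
o(M) = ⅔ (o(M) = (2*M)/(M + 2*M) = (2*M)/((3*M)) = (2*M)*(1/(3*M)) = ⅔)
(1141 + 3002)*o(-9) = (1141 + 3002)*(⅔) = 4143*(⅔) = 2762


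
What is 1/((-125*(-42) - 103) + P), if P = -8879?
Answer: -1/3732 ≈ -0.00026795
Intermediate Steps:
1/((-125*(-42) - 103) + P) = 1/((-125*(-42) - 103) - 8879) = 1/((5250 - 103) - 8879) = 1/(5147 - 8879) = 1/(-3732) = -1/3732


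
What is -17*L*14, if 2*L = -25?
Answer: 2975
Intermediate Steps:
L = -25/2 (L = (½)*(-25) = -25/2 ≈ -12.500)
-17*L*14 = -17*(-25/2)*14 = (425/2)*14 = 2975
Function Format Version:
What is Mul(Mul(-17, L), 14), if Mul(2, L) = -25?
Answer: 2975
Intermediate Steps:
L = Rational(-25, 2) (L = Mul(Rational(1, 2), -25) = Rational(-25, 2) ≈ -12.500)
Mul(Mul(-17, L), 14) = Mul(Mul(-17, Rational(-25, 2)), 14) = Mul(Rational(425, 2), 14) = 2975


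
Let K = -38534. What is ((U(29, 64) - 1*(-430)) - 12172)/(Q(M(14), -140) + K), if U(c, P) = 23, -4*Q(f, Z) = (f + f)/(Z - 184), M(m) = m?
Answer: 3796956/12485009 ≈ 0.30412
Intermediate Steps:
Q(f, Z) = -f/(2*(-184 + Z)) (Q(f, Z) = -(f + f)/(4*(Z - 184)) = -2*f/(4*(-184 + Z)) = -f/(2*(-184 + Z)))
((U(29, 64) - 1*(-430)) - 12172)/(Q(M(14), -140) + K) = ((23 - 1*(-430)) - 12172)/(-1*14/(-368 + 2*(-140)) - 38534) = ((23 + 430) - 12172)/(-1*14/(-368 - 280) - 38534) = (453 - 12172)/(-1*14/(-648) - 38534) = -11719/(-1*14*(-1/648) - 38534) = -11719/(7/324 - 38534) = -11719/(-12485009/324) = -11719*(-324/12485009) = 3796956/12485009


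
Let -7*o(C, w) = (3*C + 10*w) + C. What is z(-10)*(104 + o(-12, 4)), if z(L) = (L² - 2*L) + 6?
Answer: 13248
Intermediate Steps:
z(L) = 6 + L² - 2*L
o(C, w) = -10*w/7 - 4*C/7 (o(C, w) = -((3*C + 10*w) + C)/7 = -(4*C + 10*w)/7 = -10*w/7 - 4*C/7)
z(-10)*(104 + o(-12, 4)) = (6 + (-10)² - 2*(-10))*(104 + (-10/7*4 - 4/7*(-12))) = (6 + 100 + 20)*(104 + (-40/7 + 48/7)) = 126*(104 + 8/7) = 126*(736/7) = 13248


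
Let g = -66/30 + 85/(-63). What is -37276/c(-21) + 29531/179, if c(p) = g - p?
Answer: -1939475353/983963 ≈ -1971.1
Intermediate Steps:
g = -1118/315 (g = -66*1/30 + 85*(-1/63) = -11/5 - 85/63 = -1118/315 ≈ -3.5492)
c(p) = -1118/315 - p
-37276/c(-21) + 29531/179 = -37276/(-1118/315 - 1*(-21)) + 29531/179 = -37276/(-1118/315 + 21) + 29531*(1/179) = -37276/5497/315 + 29531/179 = -37276*315/5497 + 29531/179 = -11741940/5497 + 29531/179 = -1939475353/983963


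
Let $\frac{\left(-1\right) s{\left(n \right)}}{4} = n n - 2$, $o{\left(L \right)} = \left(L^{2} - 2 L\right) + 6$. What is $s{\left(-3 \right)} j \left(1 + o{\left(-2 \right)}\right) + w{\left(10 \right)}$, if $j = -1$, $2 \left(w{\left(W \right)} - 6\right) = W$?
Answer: $431$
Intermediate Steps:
$w{\left(W \right)} = 6 + \frac{W}{2}$
$o{\left(L \right)} = 6 + L^{2} - 2 L$
$s{\left(n \right)} = 8 - 4 n^{2}$ ($s{\left(n \right)} = - 4 \left(n n - 2\right) = - 4 \left(n^{2} - 2\right) = - 4 \left(-2 + n^{2}\right) = 8 - 4 n^{2}$)
$s{\left(-3 \right)} j \left(1 + o{\left(-2 \right)}\right) + w{\left(10 \right)} = \left(8 - 4 \left(-3\right)^{2}\right) \left(- (1 + \left(6 + \left(-2\right)^{2} - -4\right))\right) + \left(6 + \frac{1}{2} \cdot 10\right) = \left(8 - 36\right) \left(- (1 + \left(6 + 4 + 4\right))\right) + \left(6 + 5\right) = \left(8 - 36\right) \left(- (1 + 14)\right) + 11 = - 28 \left(\left(-1\right) 15\right) + 11 = \left(-28\right) \left(-15\right) + 11 = 420 + 11 = 431$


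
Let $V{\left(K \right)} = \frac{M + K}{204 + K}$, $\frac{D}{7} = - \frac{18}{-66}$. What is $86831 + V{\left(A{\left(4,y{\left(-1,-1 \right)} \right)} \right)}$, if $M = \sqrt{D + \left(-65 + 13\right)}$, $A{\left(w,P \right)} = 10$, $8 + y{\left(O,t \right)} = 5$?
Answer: $\frac{9290922}{107} + \frac{i \sqrt{6061}}{2354} \approx 86831.0 + 0.033072 i$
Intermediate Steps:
$y{\left(O,t \right)} = -3$ ($y{\left(O,t \right)} = -8 + 5 = -3$)
$D = \frac{21}{11}$ ($D = 7 \left(- \frac{18}{-66}\right) = 7 \left(\left(-18\right) \left(- \frac{1}{66}\right)\right) = 7 \cdot \frac{3}{11} = \frac{21}{11} \approx 1.9091$)
$M = \frac{i \sqrt{6061}}{11}$ ($M = \sqrt{\frac{21}{11} + \left(-65 + 13\right)} = \sqrt{\frac{21}{11} - 52} = \sqrt{- \frac{551}{11}} = \frac{i \sqrt{6061}}{11} \approx 7.0775 i$)
$V{\left(K \right)} = \frac{K + \frac{i \sqrt{6061}}{11}}{204 + K}$ ($V{\left(K \right)} = \frac{\frac{i \sqrt{6061}}{11} + K}{204 + K} = \frac{K + \frac{i \sqrt{6061}}{11}}{204 + K}$)
$86831 + V{\left(A{\left(4,y{\left(-1,-1 \right)} \right)} \right)} = 86831 + \frac{10 + \frac{i \sqrt{6061}}{11}}{204 + 10} = 86831 + \frac{10 + \frac{i \sqrt{6061}}{11}}{214} = 86831 + \left(\frac{5}{107} + \frac{i \sqrt{6061}}{2354}\right) = \frac{9290922}{107} + \frac{i \sqrt{6061}}{2354}$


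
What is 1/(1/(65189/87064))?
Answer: 65189/87064 ≈ 0.74875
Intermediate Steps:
1/(1/(65189/87064)) = 1/(87064/65189) = 65189/87064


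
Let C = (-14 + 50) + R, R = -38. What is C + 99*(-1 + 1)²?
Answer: -2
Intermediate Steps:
C = -2 (C = (-14 + 50) - 38 = 36 - 38 = -2)
C + 99*(-1 + 1)² = -2 + 99*(-1 + 1)² = -2 + 99*0² = -2 + 99*0 = -2 + 0 = -2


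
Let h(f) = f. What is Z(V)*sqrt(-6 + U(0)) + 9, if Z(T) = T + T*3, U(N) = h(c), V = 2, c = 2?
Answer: 9 + 16*I ≈ 9.0 + 16.0*I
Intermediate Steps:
U(N) = 2
Z(T) = 4*T (Z(T) = T + 3*T = 4*T)
Z(V)*sqrt(-6 + U(0)) + 9 = (4*2)*sqrt(-6 + 2) + 9 = 8*sqrt(-4) + 9 = 8*(2*I) + 9 = 16*I + 9 = 9 + 16*I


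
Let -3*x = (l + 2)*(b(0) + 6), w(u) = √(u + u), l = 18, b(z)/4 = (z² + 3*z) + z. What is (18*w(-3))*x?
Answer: -720*I*√6 ≈ -1763.6*I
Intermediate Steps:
b(z) = 4*z² + 16*z (b(z) = 4*((z² + 3*z) + z) = 4*(z² + 4*z) = 4*z² + 16*z)
w(u) = √2*√u (w(u) = √(2*u) = √2*√u)
x = -40 (x = -(18 + 2)*(4*0*(4 + 0) + 6)/3 = -20*(4*0*4 + 6)/3 = -20*(0 + 6)/3 = -20*6/3 = -⅓*120 = -40)
(18*w(-3))*x = (18*(√2*√(-3)))*(-40) = (18*(√2*(I*√3)))*(-40) = (18*(I*√6))*(-40) = (18*I*√6)*(-40) = -720*I*√6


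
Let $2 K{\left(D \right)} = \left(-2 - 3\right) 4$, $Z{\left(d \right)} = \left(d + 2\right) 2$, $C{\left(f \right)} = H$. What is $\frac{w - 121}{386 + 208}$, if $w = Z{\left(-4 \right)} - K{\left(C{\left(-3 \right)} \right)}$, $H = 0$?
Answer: $- \frac{115}{594} \approx -0.1936$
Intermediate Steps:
$C{\left(f \right)} = 0$
$Z{\left(d \right)} = 4 + 2 d$ ($Z{\left(d \right)} = \left(2 + d\right) 2 = 4 + 2 d$)
$K{\left(D \right)} = -10$ ($K{\left(D \right)} = \frac{\left(-2 - 3\right) 4}{2} = \frac{\left(-5\right) 4}{2} = \frac{1}{2} \left(-20\right) = -10$)
$w = 6$ ($w = \left(4 + 2 \left(-4\right)\right) - -10 = \left(4 - 8\right) + 10 = -4 + 10 = 6$)
$\frac{w - 121}{386 + 208} = \frac{6 - 121}{386 + 208} = - \frac{115}{594}$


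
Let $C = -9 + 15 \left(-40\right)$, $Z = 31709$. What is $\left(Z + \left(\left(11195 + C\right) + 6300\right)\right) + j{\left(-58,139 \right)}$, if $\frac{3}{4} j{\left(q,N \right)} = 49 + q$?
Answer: $48583$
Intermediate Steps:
$j{\left(q,N \right)} = \frac{196}{3} + \frac{4 q}{3}$ ($j{\left(q,N \right)} = \frac{4 \left(49 + q\right)}{3} = \frac{196}{3} + \frac{4 q}{3}$)
$C = -609$ ($C = -9 - 600 = -609$)
$\left(Z + \left(\left(11195 + C\right) + 6300\right)\right) + j{\left(-58,139 \right)} = \left(31709 + \left(\left(11195 - 609\right) + 6300\right)\right) + \left(\frac{196}{3} + \frac{4}{3} \left(-58\right)\right) = \left(31709 + \left(10586 + 6300\right)\right) + \left(\frac{196}{3} - \frac{232}{3}\right) = \left(31709 + 16886\right) - 12 = 48595 - 12 = 48583$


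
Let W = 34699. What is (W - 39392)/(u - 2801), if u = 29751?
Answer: -4693/26950 ≈ -0.17414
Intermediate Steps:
(W - 39392)/(u - 2801) = (34699 - 39392)/(29751 - 2801) = -4693/26950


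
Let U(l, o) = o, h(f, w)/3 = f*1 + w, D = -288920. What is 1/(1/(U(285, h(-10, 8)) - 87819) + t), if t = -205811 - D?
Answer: 87825/7299047924 ≈ 1.2032e-5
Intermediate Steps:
h(f, w) = 3*f + 3*w (h(f, w) = 3*(f*1 + w) = 3*(f + w) = 3*f + 3*w)
t = 83109 (t = -205811 - 1*(-288920) = -205811 + 288920 = 83109)
1/(1/(U(285, h(-10, 8)) - 87819) + t) = 1/(1/((3*(-10) + 3*8) - 87819) + 83109) = 1/(1/((-30 + 24) - 87819) + 83109) = 1/(1/(-6 - 87819) + 83109) = 1/(1/(-87825) + 83109) = 1/(-1/87825 + 83109) = 1/(7299047924/87825) = 87825/7299047924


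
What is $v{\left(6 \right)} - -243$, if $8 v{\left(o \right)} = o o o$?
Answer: $270$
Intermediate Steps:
$v{\left(o \right)} = \frac{o^{3}}{8}$ ($v{\left(o \right)} = \frac{o o o}{8} = \frac{o^{2} o}{8} = \frac{o^{3}}{8}$)
$v{\left(6 \right)} - -243 = \frac{6^{3}}{8} - -243 = \frac{1}{8} \cdot 216 + 243 = 27 + 243 = 270$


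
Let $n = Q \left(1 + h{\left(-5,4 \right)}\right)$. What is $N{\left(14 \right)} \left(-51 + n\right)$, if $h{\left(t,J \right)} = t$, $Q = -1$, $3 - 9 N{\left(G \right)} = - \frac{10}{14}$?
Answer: $- \frac{1222}{63} \approx -19.397$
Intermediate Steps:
$N{\left(G \right)} = \frac{26}{63}$ ($N{\left(G \right)} = \frac{1}{3} - \frac{\left(-10\right) \frac{1}{14}}{9} = \frac{1}{3} - - \frac{5}{63} = \frac{1}{3} + \frac{5}{63} = \frac{26}{63}$)
$n = 4$ ($n = - (1 - 5) = \left(-1\right) \left(-4\right) = 4$)
$N{\left(14 \right)} \left(-51 + n\right) = \frac{26 \left(-51 + 4\right)}{63} = \frac{26}{63} \left(-47\right) = - \frac{1222}{63}$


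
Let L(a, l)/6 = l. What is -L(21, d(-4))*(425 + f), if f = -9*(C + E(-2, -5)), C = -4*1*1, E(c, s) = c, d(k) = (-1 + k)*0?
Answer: 0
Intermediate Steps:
d(k) = 0
L(a, l) = 6*l
C = -4 (C = -4*1 = -4)
f = 54 (f = -9*(-4 - 2) = -9*(-6) = 54)
-L(21, d(-4))*(425 + f) = -6*0*(425 + 54) = -0*479 = -1*0 = 0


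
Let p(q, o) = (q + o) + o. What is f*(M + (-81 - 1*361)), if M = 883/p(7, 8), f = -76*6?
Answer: 4233048/23 ≈ 1.8405e+5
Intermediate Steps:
f = -456
p(q, o) = q + 2*o (p(q, o) = (o + q) + o = q + 2*o)
M = 883/23 (M = 883/(7 + 2*8) = 883/(7 + 16) = 883/23 ≈ 38.391)
f*(M + (-81 - 1*361)) = -456*(883/23 + (-81 - 1*361)) = -456*(883/23 + (-81 - 361)) = -456*(883/23 - 442) = -456*(-9283/23) = 4233048/23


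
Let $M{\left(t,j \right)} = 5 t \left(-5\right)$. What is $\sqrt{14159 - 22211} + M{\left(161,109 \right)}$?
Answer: $-4025 + 2 i \sqrt{2013} \approx -4025.0 + 89.733 i$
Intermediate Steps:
$M{\left(t,j \right)} = - 25 t$
$\sqrt{14159 - 22211} + M{\left(161,109 \right)} = \sqrt{14159 - 22211} - 4025 = \sqrt{-8052} - 4025 = 2 i \sqrt{2013} - 4025 = -4025 + 2 i \sqrt{2013}$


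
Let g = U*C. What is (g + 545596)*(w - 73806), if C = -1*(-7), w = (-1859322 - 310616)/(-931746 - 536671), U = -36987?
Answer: -31069937321921668/1468417 ≈ -2.1159e+10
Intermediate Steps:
w = 2169938/1468417 (w = -2169938/(-1468417) = -2169938*(-1/1468417) = 2169938/1468417 ≈ 1.4777)
C = 7
g = -258909 (g = -36987*7 = -258909)
(g + 545596)*(w - 73806) = (-258909 + 545596)*(2169938/1468417 - 73806) = 286687*(-108375815164/1468417) = -31069937321921668/1468417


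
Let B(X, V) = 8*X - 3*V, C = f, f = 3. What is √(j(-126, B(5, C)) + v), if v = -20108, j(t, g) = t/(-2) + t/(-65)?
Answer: I*√84681935/65 ≈ 141.57*I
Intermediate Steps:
C = 3
B(X, V) = -3*V + 8*X
j(t, g) = -67*t/130 (j(t, g) = t*(-½) + t*(-1/65) = -t/2 - t/65 = -67*t/130)
√(j(-126, B(5, C)) + v) = √(-67/130*(-126) - 20108) = √(4221/65 - 20108) = √(-1302799/65) = I*√84681935/65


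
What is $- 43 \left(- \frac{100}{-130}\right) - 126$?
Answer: $- \frac{2068}{13} \approx -159.08$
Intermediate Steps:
$- 43 \left(- \frac{100}{-130}\right) - 126 = - 43 \left(\left(-100\right) \left(- \frac{1}{130}\right)\right) - 126 = \left(-43\right) \frac{10}{13} - 126 = - \frac{430}{13} - 126 = - \frac{2068}{13}$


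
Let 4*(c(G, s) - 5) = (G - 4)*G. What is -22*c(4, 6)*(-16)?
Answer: 1760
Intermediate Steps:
c(G, s) = 5 + G*(-4 + G)/4 (c(G, s) = 5 + ((G - 4)*G)/4 = 5 + ((-4 + G)*G)/4 = 5 + (G*(-4 + G))/4 = 5 + G*(-4 + G)/4)
-22*c(4, 6)*(-16) = -22*(5 - 1*4 + (¼)*4²)*(-16) = -22*(5 - 4 + (¼)*16)*(-16) = -22*(5 - 4 + 4)*(-16) = -22*5*(-16) = -110*(-16) = 1760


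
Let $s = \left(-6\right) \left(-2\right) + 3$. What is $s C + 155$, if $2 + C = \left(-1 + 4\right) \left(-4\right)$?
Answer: $-55$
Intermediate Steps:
$s = 15$ ($s = 12 + 3 = 15$)
$C = -14$ ($C = -2 + \left(-1 + 4\right) \left(-4\right) = -2 + 3 \left(-4\right) = -2 - 12 = -14$)
$s C + 155 = 15 \left(-14\right) + 155 = -210 + 155 = -55$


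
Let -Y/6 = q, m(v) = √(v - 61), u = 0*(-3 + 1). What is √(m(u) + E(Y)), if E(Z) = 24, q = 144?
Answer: √(24 + I*√61) ≈ 4.9618 + 0.78704*I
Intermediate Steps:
u = 0 (u = 0*(-2) = 0)
m(v) = √(-61 + v)
Y = -864 (Y = -6*144 = -864)
√(m(u) + E(Y)) = √(√(-61 + 0) + 24) = √(√(-61) + 24) = √(I*√61 + 24) = √(24 + I*√61)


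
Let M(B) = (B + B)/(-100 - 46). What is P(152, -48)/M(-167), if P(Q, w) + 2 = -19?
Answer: -1533/167 ≈ -9.1796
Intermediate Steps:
M(B) = -B/73 (M(B) = (2*B)/(-146) = (2*B)*(-1/146) = -B/73)
P(Q, w) = -21 (P(Q, w) = -2 - 19 = -21)
P(152, -48)/M(-167) = -21/((-1/73*(-167))) = -21/167/73 = -21*73/167 = -1533/167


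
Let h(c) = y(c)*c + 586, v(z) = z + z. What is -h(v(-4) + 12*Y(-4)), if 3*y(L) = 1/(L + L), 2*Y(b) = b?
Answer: -3517/6 ≈ -586.17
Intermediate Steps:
Y(b) = b/2
y(L) = 1/(6*L) (y(L) = 1/(3*(L + L)) = 1/(3*((2*L))) = (1/(2*L))/3 = 1/(6*L))
v(z) = 2*z
h(c) = 3517/6 (h(c) = (1/(6*c))*c + 586 = ⅙ + 586 = 3517/6)
-h(v(-4) + 12*Y(-4)) = -1*3517/6 = -3517/6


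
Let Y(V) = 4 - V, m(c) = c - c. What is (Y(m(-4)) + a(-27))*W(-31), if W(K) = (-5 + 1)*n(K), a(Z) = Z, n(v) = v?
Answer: -2852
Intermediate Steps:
m(c) = 0
W(K) = -4*K (W(K) = (-5 + 1)*K = -4*K)
(Y(m(-4)) + a(-27))*W(-31) = ((4 - 1*0) - 27)*(-4*(-31)) = ((4 + 0) - 27)*124 = (4 - 27)*124 = -23*124 = -2852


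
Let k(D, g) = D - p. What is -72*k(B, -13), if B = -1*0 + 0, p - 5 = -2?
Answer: 216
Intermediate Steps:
p = 3 (p = 5 - 2 = 3)
B = 0 (B = 0 + 0 = 0)
k(D, g) = -3 + D (k(D, g) = D - 1*3 = D - 3 = -3 + D)
-72*k(B, -13) = -72*(-3 + 0) = -72*(-3) = 216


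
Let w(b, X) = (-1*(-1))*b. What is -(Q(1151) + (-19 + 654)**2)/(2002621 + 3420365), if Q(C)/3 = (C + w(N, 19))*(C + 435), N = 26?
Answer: -261017/235782 ≈ -1.1070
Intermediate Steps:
w(b, X) = b (w(b, X) = 1*b = b)
Q(C) = 3*(26 + C)*(435 + C) (Q(C) = 3*((C + 26)*(C + 435)) = 3*((26 + C)*(435 + C)) = 3*(26 + C)*(435 + C))
-(Q(1151) + (-19 + 654)**2)/(2002621 + 3420365) = -((33930 + 3*1151**2 + 1383*1151) + (-19 + 654)**2)/(2002621 + 3420365) = -((33930 + 3*1324801 + 1591833) + 635**2)/5422986 = -((33930 + 3974403 + 1591833) + 403225)/5422986 = -(5600166 + 403225)/5422986 = -6003391/5422986 = -1*261017/235782 = -261017/235782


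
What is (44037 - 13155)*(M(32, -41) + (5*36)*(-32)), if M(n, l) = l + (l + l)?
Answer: -181678806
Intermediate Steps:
M(n, l) = 3*l (M(n, l) = l + 2*l = 3*l)
(44037 - 13155)*(M(32, -41) + (5*36)*(-32)) = (44037 - 13155)*(3*(-41) + (5*36)*(-32)) = 30882*(-123 + 180*(-32)) = 30882*(-123 - 5760) = 30882*(-5883) = -181678806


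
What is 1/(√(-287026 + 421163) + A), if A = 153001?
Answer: 153001/23409171864 - √134137/23409171864 ≈ 6.5203e-6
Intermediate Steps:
1/(√(-287026 + 421163) + A) = 1/(√(-287026 + 421163) + 153001) = 1/(√134137 + 153001) = 1/(153001 + √134137)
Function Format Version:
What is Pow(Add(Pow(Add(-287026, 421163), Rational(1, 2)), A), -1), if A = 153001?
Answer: Add(Rational(153001, 23409171864), Mul(Rational(-1, 23409171864), Pow(134137, Rational(1, 2)))) ≈ 6.5203e-6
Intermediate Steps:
Pow(Add(Pow(Add(-287026, 421163), Rational(1, 2)), A), -1) = Pow(Add(Pow(Add(-287026, 421163), Rational(1, 2)), 153001), -1) = Pow(Add(Pow(134137, Rational(1, 2)), 153001), -1) = Pow(Add(153001, Pow(134137, Rational(1, 2))), -1)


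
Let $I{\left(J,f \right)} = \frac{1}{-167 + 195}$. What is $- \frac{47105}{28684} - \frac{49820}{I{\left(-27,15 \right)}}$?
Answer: $- \frac{40013079745}{28684} \approx -1.395 \cdot 10^{6}$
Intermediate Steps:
$I{\left(J,f \right)} = \frac{1}{28}$
$- \frac{47105}{28684} - \frac{49820}{I{\left(-27,15 \right)}} = - \frac{47105}{28684} - 49820 \frac{1}{\frac{1}{28}} = \left(-47105\right) \frac{1}{28684} - 1394960 = - \frac{47105}{28684} - 1394960 = - \frac{40013079745}{28684}$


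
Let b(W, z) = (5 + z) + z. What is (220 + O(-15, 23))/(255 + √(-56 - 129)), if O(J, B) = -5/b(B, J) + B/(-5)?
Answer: 27489/32605 - 539*I*√185/163025 ≈ 0.84309 - 0.04497*I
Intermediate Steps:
b(W, z) = 5 + 2*z
O(J, B) = -5/(5 + 2*J) - B/5 (O(J, B) = -5/(5 + 2*J) + B/(-5) = -5/(5 + 2*J) + B*(-⅕) = -5/(5 + 2*J) - B/5)
(220 + O(-15, 23))/(255 + √(-56 - 129)) = (220 + (-25 - 1*23*(5 + 2*(-15)))/(5*(5 + 2*(-15))))/(255 + √(-56 - 129)) = (220 + (-25 - 1*23*(5 - 30))/(5*(5 - 30)))/(255 + √(-185)) = (220 + (⅕)*(-25 - 1*23*(-25))/(-25))/(255 + I*√185) = (220 + (⅕)*(-1/25)*(-25 + 575))/(255 + I*√185) = (220 + (⅕)*(-1/25)*550)/(255 + I*√185) = (220 - 22/5)/(255 + I*√185) = 1078/(5*(255 + I*√185))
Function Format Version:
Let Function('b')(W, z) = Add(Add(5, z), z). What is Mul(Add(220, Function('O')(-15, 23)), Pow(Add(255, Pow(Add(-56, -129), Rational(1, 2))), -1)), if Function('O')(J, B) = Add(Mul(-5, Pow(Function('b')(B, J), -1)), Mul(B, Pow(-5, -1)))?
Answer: Add(Rational(27489, 32605), Mul(Rational(-539, 163025), I, Pow(185, Rational(1, 2)))) ≈ Add(0.84309, Mul(-0.044970, I))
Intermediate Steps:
Function('b')(W, z) = Add(5, Mul(2, z))
Function('O')(J, B) = Add(Mul(-5, Pow(Add(5, Mul(2, J)), -1)), Mul(Rational(-1, 5), B)) (Function('O')(J, B) = Add(Mul(-5, Pow(Add(5, Mul(2, J)), -1)), Mul(B, Pow(-5, -1))) = Add(Mul(-5, Pow(Add(5, Mul(2, J)), -1)), Mul(B, Rational(-1, 5))) = Add(Mul(-5, Pow(Add(5, Mul(2, J)), -1)), Mul(Rational(-1, 5), B)))
Mul(Add(220, Function('O')(-15, 23)), Pow(Add(255, Pow(Add(-56, -129), Rational(1, 2))), -1)) = Mul(Add(220, Mul(Rational(1, 5), Pow(Add(5, Mul(2, -15)), -1), Add(-25, Mul(-1, 23, Add(5, Mul(2, -15)))))), Pow(Add(255, Pow(Add(-56, -129), Rational(1, 2))), -1)) = Mul(Add(220, Mul(Rational(1, 5), Pow(Add(5, -30), -1), Add(-25, Mul(-1, 23, Add(5, -30))))), Pow(Add(255, Pow(-185, Rational(1, 2))), -1)) = Mul(Add(220, Mul(Rational(1, 5), Pow(-25, -1), Add(-25, Mul(-1, 23, -25)))), Pow(Add(255, Mul(I, Pow(185, Rational(1, 2)))), -1)) = Mul(Add(220, Mul(Rational(1, 5), Rational(-1, 25), Add(-25, 575))), Pow(Add(255, Mul(I, Pow(185, Rational(1, 2)))), -1)) = Mul(Add(220, Mul(Rational(1, 5), Rational(-1, 25), 550)), Pow(Add(255, Mul(I, Pow(185, Rational(1, 2)))), -1)) = Mul(Add(220, Rational(-22, 5)), Pow(Add(255, Mul(I, Pow(185, Rational(1, 2)))), -1)) = Mul(Rational(1078, 5), Pow(Add(255, Mul(I, Pow(185, Rational(1, 2)))), -1))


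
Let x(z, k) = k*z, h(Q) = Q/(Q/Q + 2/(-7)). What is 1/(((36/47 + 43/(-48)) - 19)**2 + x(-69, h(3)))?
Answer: 25447680/1937895581 ≈ 0.013132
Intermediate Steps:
h(Q) = 7*Q/5 (h(Q) = Q/(1 + 2*(-1/7)) = Q/(1 - 2/7) = Q/(5/7) = Q*(7/5) = 7*Q/5)
1/(((36/47 + 43/(-48)) - 19)**2 + x(-69, h(3))) = 1/(((36/47 + 43/(-48)) - 19)**2 + ((7/5)*3)*(-69)) = 1/(((36*(1/47) + 43*(-1/48)) - 19)**2 + (21/5)*(-69)) = 1/(((36/47 - 43/48) - 19)**2 - 1449/5) = 1/((-293/2256 - 19)**2 - 1449/5) = 1/((-43157/2256)**2 - 1449/5) = 1/(1862526649/5089536 - 1449/5) = 1/(1937895581/25447680) = 25447680/1937895581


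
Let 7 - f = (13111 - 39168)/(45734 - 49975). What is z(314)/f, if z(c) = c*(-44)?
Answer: -2663348/165 ≈ -16142.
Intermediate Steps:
z(c) = -44*c
f = 3630/4241 (f = 7 - (13111 - 39168)/(45734 - 49975) = 7 - (-26057)/(-4241) = 7 - (-26057)*(-1)/4241 = 7 - 1*26057/4241 = 7 - 26057/4241 = 3630/4241 ≈ 0.85593)
z(314)/f = (-44*314)/(3630/4241) = -13816*4241/3630 = -2663348/165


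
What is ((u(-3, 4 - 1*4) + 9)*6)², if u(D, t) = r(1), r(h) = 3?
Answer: 5184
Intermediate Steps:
u(D, t) = 3
((u(-3, 4 - 1*4) + 9)*6)² = ((3 + 9)*6)² = (12*6)² = 72² = 5184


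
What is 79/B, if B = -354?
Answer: -79/354 ≈ -0.22316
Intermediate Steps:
79/B = 79/(-354) = 79*(-1/354) = -79/354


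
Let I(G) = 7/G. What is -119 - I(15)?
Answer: -1792/15 ≈ -119.47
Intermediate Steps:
-119 - I(15) = -119 - 7/15 = -1792/15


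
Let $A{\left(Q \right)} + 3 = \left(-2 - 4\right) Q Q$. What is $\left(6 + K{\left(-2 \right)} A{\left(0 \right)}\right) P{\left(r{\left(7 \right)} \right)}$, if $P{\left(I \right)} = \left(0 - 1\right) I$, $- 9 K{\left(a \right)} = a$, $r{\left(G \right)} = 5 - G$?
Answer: $\frac{32}{3} \approx 10.667$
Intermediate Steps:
$K{\left(a \right)} = - \frac{a}{9}$
$P{\left(I \right)} = - I$
$A{\left(Q \right)} = -3 - 6 Q^{2}$ ($A{\left(Q \right)} = -3 + \left(-2 - 4\right) Q Q = -3 + - 6 Q Q = -3 - 6 Q^{2}$)
$\left(6 + K{\left(-2 \right)} A{\left(0 \right)}\right) P{\left(r{\left(7 \right)} \right)} = \left(6 + \left(- \frac{1}{9}\right) \left(-2\right) \left(-3 - 6 \cdot 0^{2}\right)\right) \left(- (5 - 7)\right) = \left(6 + \frac{2 \left(-3 - 0\right)}{9}\right) \left(- (5 - 7)\right) = \left(6 + \frac{2 \left(-3 + 0\right)}{9}\right) \left(\left(-1\right) \left(-2\right)\right) = \left(6 + \frac{2}{9} \left(-3\right)\right) 2 = \left(6 - \frac{2}{3}\right) 2 = \frac{16}{3} \cdot 2 = \frac{32}{3}$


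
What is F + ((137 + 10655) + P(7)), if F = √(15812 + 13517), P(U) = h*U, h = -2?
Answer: 10778 + √29329 ≈ 10949.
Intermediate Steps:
P(U) = -2*U
F = √29329 ≈ 171.26
F + ((137 + 10655) + P(7)) = √29329 + ((137 + 10655) - 2*7) = √29329 + (10792 - 14) = √29329 + 10778 = 10778 + √29329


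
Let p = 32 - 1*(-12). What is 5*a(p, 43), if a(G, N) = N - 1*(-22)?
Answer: 325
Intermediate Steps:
p = 44 (p = 32 + 12 = 44)
a(G, N) = 22 + N (a(G, N) = N + 22 = 22 + N)
5*a(p, 43) = 5*(22 + 43) = 5*65 = 325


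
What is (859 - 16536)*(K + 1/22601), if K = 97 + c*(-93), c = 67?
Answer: 2173373573841/22601 ≈ 9.6163e+7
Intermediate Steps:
K = -6134 (K = 97 + 67*(-93) = 97 - 6231 = -6134)
(859 - 16536)*(K + 1/22601) = (859 - 16536)*(-6134 + 1/22601) = -15677*(-6134 + 1/22601) = -15677*(-138634533/22601) = 2173373573841/22601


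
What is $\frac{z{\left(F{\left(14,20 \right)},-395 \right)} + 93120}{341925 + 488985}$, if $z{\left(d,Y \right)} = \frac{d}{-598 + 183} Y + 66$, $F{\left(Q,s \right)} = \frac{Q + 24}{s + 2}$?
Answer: $\frac{85080319}{758620830} \approx 0.11215$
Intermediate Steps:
$F{\left(Q,s \right)} = \frac{24 + Q}{2 + s}$
$z{\left(d,Y \right)} = 66 - \frac{Y d}{415}$ ($z{\left(d,Y \right)} = \frac{d}{-415} Y + 66 = - \frac{d}{415} Y + 66 = - \frac{Y d}{415} + 66 = 66 - \frac{Y d}{415}$)
$\frac{z{\left(F{\left(14,20 \right)},-395 \right)} + 93120}{341925 + 488985} = \frac{\left(66 - - \frac{79 \frac{24 + 14}{2 + 20}}{83}\right) + 93120}{341925 + 488985} = \frac{\left(66 - - \frac{79 \cdot \frac{1}{22} \cdot 38}{83}\right) + 93120}{830910} = \left(\left(66 - - \frac{79 \cdot \frac{1}{22} \cdot 38}{83}\right) + 93120\right) \frac{1}{830910} = \left(\left(66 - \left(- \frac{79}{83}\right) \frac{19}{11}\right) + 93120\right) \frac{1}{830910} = \left(\left(66 + \frac{1501}{913}\right) + 93120\right) \frac{1}{830910} = \left(\frac{61759}{913} + 93120\right) \frac{1}{830910} = \frac{85080319}{913} \cdot \frac{1}{830910} = \frac{85080319}{758620830}$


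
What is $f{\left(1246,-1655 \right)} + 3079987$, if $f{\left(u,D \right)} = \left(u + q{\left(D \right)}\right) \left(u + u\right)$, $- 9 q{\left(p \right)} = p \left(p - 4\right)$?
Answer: $- \frac{2262160723}{3} \approx -7.5405 \cdot 10^{8}$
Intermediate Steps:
$q{\left(p \right)} = - \frac{p \left(-4 + p\right)}{9}$ ($q{\left(p \right)} = - \frac{p \left(p - 4\right)}{9} = - \frac{p \left(-4 + p\right)}{9}$)
$f{\left(u,D \right)} = 2 u \left(u + \frac{D \left(4 - D\right)}{9}\right)$ ($f{\left(u,D \right)} = \left(u + \frac{D \left(4 - D\right)}{9}\right) \left(u + u\right) = \left(u + \frac{D \left(4 - D\right)}{9}\right) 2 u = 2 u \left(u + \frac{D \left(4 - D\right)}{9}\right)$)
$f{\left(1246,-1655 \right)} + 3079987 = \left(- \frac{2}{9}\right) 1246 \left(\left(-9\right) 1246 - 1655 \left(-4 - 1655\right)\right) + 3079987 = \left(- \frac{2}{9}\right) 1246 \left(-11214 - -2745645\right) + 3079987 = \left(- \frac{2}{9}\right) 1246 \left(-11214 + 2745645\right) + 3079987 = \left(- \frac{2}{9}\right) 1246 \cdot 2734431 + 3079987 = - \frac{2271400684}{3} + 3079987 = - \frac{2262160723}{3}$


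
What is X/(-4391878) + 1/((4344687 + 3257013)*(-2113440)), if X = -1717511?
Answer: 13796539879770468061/35279378108260272000 ≈ 0.39107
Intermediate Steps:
X/(-4391878) + 1/((4344687 + 3257013)*(-2113440)) = -1717511/(-4391878) + 1/((4344687 + 3257013)*(-2113440)) = -1717511*(-1/4391878) - 1/2113440/7601700 = 1717511/4391878 + (1/7601700)*(-1/2113440) = 1717511/4391878 - 1/16065736848000 = 13796539879770468061/35279378108260272000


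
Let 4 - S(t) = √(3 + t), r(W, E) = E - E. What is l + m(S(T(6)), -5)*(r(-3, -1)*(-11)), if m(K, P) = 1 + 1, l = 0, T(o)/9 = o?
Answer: 0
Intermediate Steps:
r(W, E) = 0
T(o) = 9*o
S(t) = 4 - √(3 + t)
m(K, P) = 2
l + m(S(T(6)), -5)*(r(-3, -1)*(-11)) = 0 + 2*(0*(-11)) = 0 + 2*0 = 0 + 0 = 0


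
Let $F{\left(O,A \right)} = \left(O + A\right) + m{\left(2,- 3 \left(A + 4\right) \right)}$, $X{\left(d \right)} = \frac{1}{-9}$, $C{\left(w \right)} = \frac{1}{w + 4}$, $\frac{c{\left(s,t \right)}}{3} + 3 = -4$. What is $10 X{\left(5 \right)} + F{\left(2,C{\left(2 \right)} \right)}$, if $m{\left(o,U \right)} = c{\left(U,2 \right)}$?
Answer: $- \frac{359}{18} \approx -19.944$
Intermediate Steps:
$c{\left(s,t \right)} = -21$ ($c{\left(s,t \right)} = -9 + 3 \left(-4\right) = -9 - 12 = -21$)
$m{\left(o,U \right)} = -21$
$C{\left(w \right)} = \frac{1}{4 + w}$
$X{\left(d \right)} = - \frac{1}{9}$
$F{\left(O,A \right)} = -21 + A + O$ ($F{\left(O,A \right)} = \left(O + A\right) - 21 = \left(A + O\right) - 21 = -21 + A + O$)
$10 X{\left(5 \right)} + F{\left(2,C{\left(2 \right)} \right)} = 10 \left(- \frac{1}{9}\right) + \left(-21 + \frac{1}{4 + 2} + 2\right) = - \frac{10}{9} + \left(-21 + \frac{1}{6} + 2\right) = - \frac{10}{9} - \frac{113}{6} = - \frac{359}{18}$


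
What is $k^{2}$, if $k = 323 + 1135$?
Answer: $2125764$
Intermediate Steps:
$k = 1458$
$k^{2} = 1458^{2} = 2125764$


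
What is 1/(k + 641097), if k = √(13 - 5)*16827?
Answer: 71233/45415575553 - 11218*√2/136246726659 ≈ 1.4520e-6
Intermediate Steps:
k = 33654*√2 (k = √8*16827 = (2*√2)*16827 = 33654*√2 ≈ 47594.)
1/(k + 641097) = 1/(33654*√2 + 641097) = 1/(641097 + 33654*√2)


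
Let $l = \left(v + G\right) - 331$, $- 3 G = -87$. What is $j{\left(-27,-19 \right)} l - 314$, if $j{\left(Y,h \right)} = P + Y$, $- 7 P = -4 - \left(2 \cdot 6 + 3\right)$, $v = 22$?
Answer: $6486$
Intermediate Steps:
$G = 29$ ($G = \left(- \frac{1}{3}\right) \left(-87\right) = 29$)
$P = \frac{19}{7}$ ($P = - \frac{-4 - \left(2 \cdot 6 + 3\right)}{7} = - \frac{-4 - \left(12 + 3\right)}{7} = - \frac{-4 - 15}{7} = \left(- \frac{1}{7}\right) \left(-19\right) = \frac{19}{7} \approx 2.7143$)
$l = -280$ ($l = \left(22 + 29\right) - 331 = 51 - 331 = -280$)
$j{\left(Y,h \right)} = \frac{19}{7} + Y$
$j{\left(-27,-19 \right)} l - 314 = \left(\frac{19}{7} - 27\right) \left(-280\right) - 314 = \left(- \frac{170}{7}\right) \left(-280\right) - 314 = 6800 - 314 = 6486$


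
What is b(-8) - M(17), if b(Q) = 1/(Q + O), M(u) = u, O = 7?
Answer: -18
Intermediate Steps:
b(Q) = 1/(7 + Q) (b(Q) = 1/(Q + 7) = 1/(7 + Q))
b(-8) - M(17) = 1/(7 - 8) - 1*17 = 1/(-1) - 17 = -1 - 17 = -18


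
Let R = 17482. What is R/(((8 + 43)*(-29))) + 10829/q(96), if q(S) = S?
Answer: 1593091/15776 ≈ 100.98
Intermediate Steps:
R/(((8 + 43)*(-29))) + 10829/q(96) = 17482/(((8 + 43)*(-29))) + 10829/96 = 17482/((51*(-29))) + 10829*(1/96) = 17482/(-1479) + 10829/96 = 17482*(-1/1479) + 10829/96 = -17482/1479 + 10829/96 = 1593091/15776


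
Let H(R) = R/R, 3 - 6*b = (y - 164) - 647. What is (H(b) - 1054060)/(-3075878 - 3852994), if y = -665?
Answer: 351353/2309624 ≈ 0.15213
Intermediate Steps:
b = 493/2 (b = 1/2 - ((-665 - 164) - 647)/6 = 1/2 - (-829 - 647)/6 = 1/2 - 1/6*(-1476) = 1/2 + 246 = 493/2 ≈ 246.50)
H(R) = 1
(H(b) - 1054060)/(-3075878 - 3852994) = (1 - 1054060)/(-3075878 - 3852994) = -1054059/(-6928872) = -1054059*(-1/6928872) = 351353/2309624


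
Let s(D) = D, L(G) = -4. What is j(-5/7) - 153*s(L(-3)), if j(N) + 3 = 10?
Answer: 619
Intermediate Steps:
j(N) = 7 (j(N) = -3 + 10 = 7)
j(-5/7) - 153*s(L(-3)) = 7 - 153*(-4) = 7 + 612 = 619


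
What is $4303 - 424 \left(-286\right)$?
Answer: $125567$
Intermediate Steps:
$4303 - 424 \left(-286\right) = 4303 - -121264 = 4303 + 121264 = 125567$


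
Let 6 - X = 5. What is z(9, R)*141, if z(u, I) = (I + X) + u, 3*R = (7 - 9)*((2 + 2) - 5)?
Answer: 1504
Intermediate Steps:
X = 1 (X = 6 - 1*5 = 6 - 5 = 1)
R = ⅔ (R = ((7 - 9)*((2 + 2) - 5))/3 = (-2*(4 - 5))/3 = (-2*(-1))/3 = (⅓)*2 = ⅔ ≈ 0.66667)
z(u, I) = 1 + I + u (z(u, I) = (I + 1) + u = (1 + I) + u = 1 + I + u)
z(9, R)*141 = (1 + ⅔ + 9)*141 = (32/3)*141 = 1504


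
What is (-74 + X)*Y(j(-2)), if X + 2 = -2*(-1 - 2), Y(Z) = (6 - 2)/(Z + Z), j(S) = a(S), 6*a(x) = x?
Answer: 420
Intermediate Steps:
a(x) = x/6
j(S) = S/6
Y(Z) = 2/Z (Y(Z) = 4/((2*Z)) = 4*(1/(2*Z)) = 2/Z)
X = 4 (X = -2 - 2*(-1 - 2) = -2 - 2*(-3) = -2 + 6 = 4)
(-74 + X)*Y(j(-2)) = (-74 + 4)*(2/(((⅙)*(-2)))) = -140/(-⅓) = -140*(-3) = -70*(-6) = 420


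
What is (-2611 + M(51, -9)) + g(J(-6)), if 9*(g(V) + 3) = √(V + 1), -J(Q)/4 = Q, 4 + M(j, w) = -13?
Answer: -23674/9 ≈ -2630.4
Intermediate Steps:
M(j, w) = -17 (M(j, w) = -4 - 13 = -17)
J(Q) = -4*Q
g(V) = -3 + √(1 + V)/9 (g(V) = -3 + √(V + 1)/9 = -3 + √(1 + V)/9)
(-2611 + M(51, -9)) + g(J(-6)) = (-2611 - 17) + (-3 + √(1 - 4*(-6))/9) = -2628 + (-3 + √(1 + 24)/9) = -2628 + (-3 + √25/9) = -2628 + (-3 + (⅑)*5) = -2628 + (-3 + 5/9) = -2628 - 22/9 = -23674/9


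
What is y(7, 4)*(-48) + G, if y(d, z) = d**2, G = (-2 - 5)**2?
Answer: -2303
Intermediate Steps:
G = 49 (G = (-7)**2 = 49)
y(7, 4)*(-48) + G = 7**2*(-48) + 49 = 49*(-48) + 49 = -2352 + 49 = -2303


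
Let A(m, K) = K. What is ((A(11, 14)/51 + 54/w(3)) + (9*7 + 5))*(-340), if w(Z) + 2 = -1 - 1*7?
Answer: -64132/3 ≈ -21377.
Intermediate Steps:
w(Z) = -10 (w(Z) = -2 + (-1 - 1*7) = -2 + (-1 - 7) = -2 - 8 = -10)
((A(11, 14)/51 + 54/w(3)) + (9*7 + 5))*(-340) = ((14/51 + 54/(-10)) + (9*7 + 5))*(-340) = ((14*(1/51) + 54*(-1/10)) + (63 + 5))*(-340) = ((14/51 - 27/5) + 68)*(-340) = (-1307/255 + 68)*(-340) = (16033/255)*(-340) = -64132/3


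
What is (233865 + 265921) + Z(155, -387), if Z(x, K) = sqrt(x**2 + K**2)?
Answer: 499786 + sqrt(173794) ≈ 5.0020e+5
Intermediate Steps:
Z(x, K) = sqrt(K**2 + x**2)
(233865 + 265921) + Z(155, -387) = (233865 + 265921) + sqrt((-387)**2 + 155**2) = 499786 + sqrt(149769 + 24025) = 499786 + sqrt(173794)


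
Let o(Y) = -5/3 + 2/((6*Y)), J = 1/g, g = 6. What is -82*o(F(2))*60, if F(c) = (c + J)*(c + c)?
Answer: 104140/13 ≈ 8010.8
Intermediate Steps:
J = ⅙ (J = 1/6 = ⅙ ≈ 0.16667)
F(c) = 2*c*(⅙ + c) (F(c) = (c + ⅙)*(c + c) = (⅙ + c)*(2*c) = 2*c*(⅙ + c))
o(Y) = -5/3 + 1/(3*Y) (o(Y) = -5*⅓ + 2*(1/(6*Y)) = -5/3 + 1/(3*Y))
-82*o(F(2))*60 = -82*(1 - 5*2*(1 + 6*2)/3)/(3*((⅓)*2*(1 + 6*2)))*60 = -82*(1 - 5*2*(1 + 12)/3)/(3*((⅓)*2*(1 + 12)))*60 = -82*(1 - 5*2*13/3)/(3*((⅓)*2*13))*60 = -82*(1 - 5*26/3)/(3*26/3)*60 = -82*3*(1 - 130/3)/(3*26)*60 = -82*3*(-127)/(3*26*3)*60 = -82*(-127/78)*60 = (5207/39)*60 = 104140/13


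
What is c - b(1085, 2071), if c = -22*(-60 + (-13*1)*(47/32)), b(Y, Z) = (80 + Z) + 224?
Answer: -10159/16 ≈ -634.94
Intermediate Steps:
b(Y, Z) = 304 + Z
c = 27841/16 (c = -22*(-60 - 611/32) = -22*(-2531/32) = 27841/16 ≈ 1740.1)
c - b(1085, 2071) = 27841/16 - (304 + 2071) = 27841/16 - 1*2375 = 27841/16 - 2375 = -10159/16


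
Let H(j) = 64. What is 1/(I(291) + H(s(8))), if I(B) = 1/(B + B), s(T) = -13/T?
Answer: 582/37249 ≈ 0.015625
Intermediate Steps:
I(B) = 1/(2*B)
1/(I(291) + H(s(8))) = 1/((½)/291 + 64) = 1/((½)*(1/291) + 64) = 1/(1/582 + 64) = 1/(37249/582) = 582/37249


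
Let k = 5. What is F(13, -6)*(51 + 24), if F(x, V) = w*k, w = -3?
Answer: -1125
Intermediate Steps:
F(x, V) = -15 (F(x, V) = -3*5 = -15)
F(13, -6)*(51 + 24) = -15*(51 + 24) = -15*75 = -1125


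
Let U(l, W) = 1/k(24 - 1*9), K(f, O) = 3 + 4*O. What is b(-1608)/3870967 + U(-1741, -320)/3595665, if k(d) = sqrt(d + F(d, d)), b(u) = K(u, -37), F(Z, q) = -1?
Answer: -145/3870967 + sqrt(14)/50339310 ≈ -3.7384e-5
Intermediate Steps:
b(u) = -145 (b(u) = 3 + 4*(-37) = 3 - 148 = -145)
k(d) = sqrt(-1 + d) (k(d) = sqrt(d - 1) = sqrt(-1 + d))
U(l, W) = sqrt(14)/14 (U(l, W) = 1/(sqrt(-1 + (24 - 1*9))) = 1/(sqrt(-1 + (24 - 9))) = 1/(sqrt(-1 + 15)) = 1/(sqrt(14)) = sqrt(14)/14)
b(-1608)/3870967 + U(-1741, -320)/3595665 = -145/3870967 + (sqrt(14)/14)/3595665 = -145*1/3870967 + (sqrt(14)/14)*(1/3595665) = -145/3870967 + sqrt(14)/50339310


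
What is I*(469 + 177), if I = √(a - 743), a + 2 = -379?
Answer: 1292*I*√281 ≈ 21658.0*I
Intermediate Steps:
a = -381 (a = -2 - 379 = -381)
I = 2*I*√281 (I = √(-381 - 743) = √(-1124) = 2*I*√281 ≈ 33.526*I)
I*(469 + 177) = (2*I*√281)*(469 + 177) = (2*I*√281)*646 = 1292*I*√281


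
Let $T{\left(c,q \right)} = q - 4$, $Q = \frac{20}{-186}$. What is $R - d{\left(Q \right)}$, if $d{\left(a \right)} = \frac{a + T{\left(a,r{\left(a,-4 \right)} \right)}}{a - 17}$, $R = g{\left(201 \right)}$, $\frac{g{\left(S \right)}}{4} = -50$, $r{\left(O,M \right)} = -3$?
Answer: $- \frac{318861}{1591} \approx -200.42$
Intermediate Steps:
$g{\left(S \right)} = -200$ ($g{\left(S \right)} = 4 \left(-50\right) = -200$)
$Q = - \frac{10}{93}$ ($Q = 20 \left(- \frac{1}{186}\right) = - \frac{10}{93} \approx -0.10753$)
$T{\left(c,q \right)} = -4 + q$ ($T{\left(c,q \right)} = q - 4 = -4 + q$)
$R = -200$
$d{\left(a \right)} = \frac{-7 + a}{-17 + a}$ ($d{\left(a \right)} = \frac{a - 7}{a - 17} = \frac{a - 7}{-17 + a} = \frac{-7 + a}{-17 + a}$)
$R - d{\left(Q \right)} = -200 - \frac{-7 - \frac{10}{93}}{-17 - \frac{10}{93}} = -200 - \frac{1}{- \frac{1591}{93}} \left(- \frac{661}{93}\right) = -200 - \left(- \frac{93}{1591}\right) \left(- \frac{661}{93}\right) = -200 - \frac{661}{1591} = - \frac{318861}{1591}$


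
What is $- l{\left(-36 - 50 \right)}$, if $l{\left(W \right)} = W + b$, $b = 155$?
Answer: $-69$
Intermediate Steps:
$l{\left(W \right)} = 155 + W$ ($l{\left(W \right)} = W + 155 = 155 + W$)
$- l{\left(-36 - 50 \right)} = - (155 - 86) = \left(-1\right) 69 = -69$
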